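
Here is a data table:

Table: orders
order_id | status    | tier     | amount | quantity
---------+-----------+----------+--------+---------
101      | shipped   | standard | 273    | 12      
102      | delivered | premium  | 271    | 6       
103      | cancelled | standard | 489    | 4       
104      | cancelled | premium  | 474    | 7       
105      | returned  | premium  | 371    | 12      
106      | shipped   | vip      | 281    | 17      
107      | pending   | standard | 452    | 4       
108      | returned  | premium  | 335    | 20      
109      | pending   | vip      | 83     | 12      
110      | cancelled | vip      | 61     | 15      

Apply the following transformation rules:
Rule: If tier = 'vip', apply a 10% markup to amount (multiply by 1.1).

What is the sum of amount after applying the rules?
3132.5

Step 1: Records with tier = 'vip' have total amount = 425
Step 2: Apply multiplier: 425 × 1.1 = 467.5
Step 3: Other records total: 2665
Step 4: Final sum = 467.5 + 2665 = 3132.5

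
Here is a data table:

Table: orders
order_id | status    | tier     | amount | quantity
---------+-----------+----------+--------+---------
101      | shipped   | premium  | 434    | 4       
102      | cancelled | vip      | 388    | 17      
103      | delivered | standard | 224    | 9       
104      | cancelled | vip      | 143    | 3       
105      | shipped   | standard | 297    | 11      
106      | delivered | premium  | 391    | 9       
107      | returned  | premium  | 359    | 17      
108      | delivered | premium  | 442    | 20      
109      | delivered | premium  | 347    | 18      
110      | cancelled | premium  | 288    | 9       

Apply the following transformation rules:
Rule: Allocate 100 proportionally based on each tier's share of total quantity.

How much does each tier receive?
premium: 65.81, standard: 17.09, vip: 17.09

Step 1: Calculate total quantity = 117
Step 2: Calculate each tier's proportion:
  premium: 77/117 = 65.81% → 65.81
  standard: 20/117 = 17.09% → 17.09
  vip: 20/117 = 17.09% → 17.09
Step 3: Verify: sum of allocations ≈ 100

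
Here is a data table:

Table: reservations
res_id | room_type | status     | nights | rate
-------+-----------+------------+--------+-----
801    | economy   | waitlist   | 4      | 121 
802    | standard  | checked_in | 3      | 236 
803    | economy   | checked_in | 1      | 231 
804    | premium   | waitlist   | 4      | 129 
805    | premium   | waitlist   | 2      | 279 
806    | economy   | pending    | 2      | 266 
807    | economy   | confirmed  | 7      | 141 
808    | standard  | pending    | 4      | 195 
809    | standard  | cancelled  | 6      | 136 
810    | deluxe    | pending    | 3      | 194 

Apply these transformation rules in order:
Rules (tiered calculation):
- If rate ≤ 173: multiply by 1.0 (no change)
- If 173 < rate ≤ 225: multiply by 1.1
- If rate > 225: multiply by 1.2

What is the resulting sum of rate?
2169.3

Step 1: Tier 1 (rate ≤ 173): 4 records, sum = 527 × 1.0 = 527.0
Step 2: Tier 2 (173 < rate ≤ 225): 2 records, sum = 389 × 1.1 = 427.9
Step 3: Tier 3 (rate > 225): 4 records, sum = 1012 × 1.2 = 1214.4
Step 4: Final sum = 527.0 + 427.9 + 1214.4 = 2169.3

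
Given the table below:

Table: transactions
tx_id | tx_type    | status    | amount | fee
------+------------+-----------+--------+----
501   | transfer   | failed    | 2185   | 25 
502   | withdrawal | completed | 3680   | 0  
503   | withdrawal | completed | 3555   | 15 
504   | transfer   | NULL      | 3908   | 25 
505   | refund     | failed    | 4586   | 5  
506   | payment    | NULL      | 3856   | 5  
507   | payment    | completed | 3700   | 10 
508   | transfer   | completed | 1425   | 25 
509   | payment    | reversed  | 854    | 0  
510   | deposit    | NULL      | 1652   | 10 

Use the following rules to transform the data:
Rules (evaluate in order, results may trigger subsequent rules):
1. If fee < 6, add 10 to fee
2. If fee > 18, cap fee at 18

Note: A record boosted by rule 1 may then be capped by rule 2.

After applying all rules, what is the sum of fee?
139

Step 1: Apply rule 1 to records with fee < 6
  - 4 records get bonus of 10
  - Of these, 0 records then exceed 18 and get capped
Step 2: Apply rule 2 to records with fee > 18
  - 3 records (original) are capped
Step 3: Calculate final sum = 139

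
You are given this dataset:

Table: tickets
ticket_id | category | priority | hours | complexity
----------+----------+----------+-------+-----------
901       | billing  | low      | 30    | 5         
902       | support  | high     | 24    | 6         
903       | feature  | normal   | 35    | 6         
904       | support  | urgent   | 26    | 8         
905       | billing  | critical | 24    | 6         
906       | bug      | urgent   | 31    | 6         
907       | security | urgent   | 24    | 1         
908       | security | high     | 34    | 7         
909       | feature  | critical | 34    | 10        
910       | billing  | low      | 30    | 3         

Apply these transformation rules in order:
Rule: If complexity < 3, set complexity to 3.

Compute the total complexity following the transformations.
60

Step 1: 1 records have complexity < 3
Step 2: These records originally summed to 1
Step 3: After setting to minimum: 1 × 3 = 3
Step 4: Unaffected records sum: 57
Step 5: Final sum = 3 + 57 = 60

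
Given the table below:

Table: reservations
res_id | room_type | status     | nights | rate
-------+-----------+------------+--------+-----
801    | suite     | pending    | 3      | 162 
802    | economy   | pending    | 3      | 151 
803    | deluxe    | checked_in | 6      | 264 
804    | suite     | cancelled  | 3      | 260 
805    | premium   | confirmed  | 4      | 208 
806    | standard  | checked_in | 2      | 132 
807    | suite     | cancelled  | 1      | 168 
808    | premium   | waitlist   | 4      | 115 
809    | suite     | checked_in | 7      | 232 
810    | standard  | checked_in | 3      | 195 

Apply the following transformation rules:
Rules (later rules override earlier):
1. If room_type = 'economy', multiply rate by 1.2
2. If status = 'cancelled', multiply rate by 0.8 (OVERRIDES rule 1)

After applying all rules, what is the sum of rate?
1831.6

Step 1: Rule 2 takes priority for records with status = 'cancelled'
  - 2 records: 428 × 0.8 = 342.4
Step 2: Rule 1 applies to remaining records with room_type = 'economy'
  - 1 records: 151 × 1.2 = 181.2
Step 3: Other records unchanged: 1308
Step 4: Final sum = 342.4 + 181.2 + 1308 = 1831.6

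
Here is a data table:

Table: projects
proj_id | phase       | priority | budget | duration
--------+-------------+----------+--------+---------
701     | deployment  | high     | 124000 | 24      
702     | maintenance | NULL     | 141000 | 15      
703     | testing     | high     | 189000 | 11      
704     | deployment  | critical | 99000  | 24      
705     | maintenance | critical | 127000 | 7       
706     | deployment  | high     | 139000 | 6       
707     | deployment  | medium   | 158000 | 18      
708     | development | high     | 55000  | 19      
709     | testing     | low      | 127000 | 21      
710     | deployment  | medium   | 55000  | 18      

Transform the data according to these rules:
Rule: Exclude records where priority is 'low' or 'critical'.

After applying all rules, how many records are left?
7

Step 1: Count records to exclude
  - 1 (low) + 2 (critical) = 3 records
Step 2: Total records: 10
Step 3: Remaining = 10 - 3 = 7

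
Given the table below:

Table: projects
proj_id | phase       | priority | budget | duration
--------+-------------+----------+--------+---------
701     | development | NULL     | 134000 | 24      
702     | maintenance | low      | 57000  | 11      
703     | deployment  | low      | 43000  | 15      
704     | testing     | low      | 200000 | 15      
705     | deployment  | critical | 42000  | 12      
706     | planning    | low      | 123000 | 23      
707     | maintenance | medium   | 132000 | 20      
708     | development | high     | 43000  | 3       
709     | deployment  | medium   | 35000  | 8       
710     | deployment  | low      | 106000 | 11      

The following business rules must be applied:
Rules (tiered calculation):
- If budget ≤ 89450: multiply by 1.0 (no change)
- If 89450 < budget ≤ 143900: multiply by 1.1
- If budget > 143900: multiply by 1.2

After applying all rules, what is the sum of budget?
1004500.0

Step 1: Tier 1 (budget ≤ 89450): 5 records, sum = 220000 × 1.0 = 220000.0
Step 2: Tier 2 (89450 < budget ≤ 143900): 4 records, sum = 495000 × 1.1 = 544500.0
Step 3: Tier 3 (budget > 143900): 1 records, sum = 200000 × 1.2 = 240000.0
Step 4: Final sum = 220000.0 + 544500.0 + 240000.0 = 1004500.0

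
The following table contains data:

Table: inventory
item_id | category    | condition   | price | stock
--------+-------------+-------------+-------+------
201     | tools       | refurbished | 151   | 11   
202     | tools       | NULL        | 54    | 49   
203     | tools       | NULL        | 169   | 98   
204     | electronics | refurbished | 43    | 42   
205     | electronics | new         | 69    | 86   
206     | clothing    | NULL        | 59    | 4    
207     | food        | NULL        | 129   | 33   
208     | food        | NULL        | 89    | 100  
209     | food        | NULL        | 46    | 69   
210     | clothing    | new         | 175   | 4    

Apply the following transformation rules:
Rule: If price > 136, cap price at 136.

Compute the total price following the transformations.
897

Step 1: 3 records have price > 136
Step 2: These records originally summed to 495
Step 3: After capping: 3 × 136 = 408
Step 4: Unaffected records sum: 489
Step 5: Final sum = 408 + 489 = 897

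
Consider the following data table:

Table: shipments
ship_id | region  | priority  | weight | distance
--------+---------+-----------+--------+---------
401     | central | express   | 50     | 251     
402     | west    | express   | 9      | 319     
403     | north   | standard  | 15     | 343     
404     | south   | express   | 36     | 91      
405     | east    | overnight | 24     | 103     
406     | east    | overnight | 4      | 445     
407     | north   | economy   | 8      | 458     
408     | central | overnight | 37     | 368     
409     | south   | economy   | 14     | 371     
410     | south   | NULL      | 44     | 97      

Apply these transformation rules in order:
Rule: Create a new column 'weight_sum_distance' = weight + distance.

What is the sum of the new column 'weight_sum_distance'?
3087

Step 1: For each record, compute weight + distance
Example calculations:
  50 + 251 = 301
  9 + 319 = 328
  15 + 343 = 358
  ...
Step 2: Sum all derived values
Step 3: Total = 3087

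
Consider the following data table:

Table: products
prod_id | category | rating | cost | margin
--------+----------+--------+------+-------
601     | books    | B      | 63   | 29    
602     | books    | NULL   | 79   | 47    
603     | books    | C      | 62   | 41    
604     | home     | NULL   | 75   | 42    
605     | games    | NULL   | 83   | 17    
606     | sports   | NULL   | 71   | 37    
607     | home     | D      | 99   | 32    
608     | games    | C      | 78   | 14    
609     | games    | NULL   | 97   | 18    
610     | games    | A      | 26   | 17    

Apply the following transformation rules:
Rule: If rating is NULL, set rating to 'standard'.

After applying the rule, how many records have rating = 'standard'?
5

Step 1: Count records where rating IS NULL
Step 2: Found 5 records with NULL rating
Step 3: These records will have rating set to 'standard'
Step 4: Records already having rating = 'standard': 0
Step 5: Answer: 5 + 0 = 5 records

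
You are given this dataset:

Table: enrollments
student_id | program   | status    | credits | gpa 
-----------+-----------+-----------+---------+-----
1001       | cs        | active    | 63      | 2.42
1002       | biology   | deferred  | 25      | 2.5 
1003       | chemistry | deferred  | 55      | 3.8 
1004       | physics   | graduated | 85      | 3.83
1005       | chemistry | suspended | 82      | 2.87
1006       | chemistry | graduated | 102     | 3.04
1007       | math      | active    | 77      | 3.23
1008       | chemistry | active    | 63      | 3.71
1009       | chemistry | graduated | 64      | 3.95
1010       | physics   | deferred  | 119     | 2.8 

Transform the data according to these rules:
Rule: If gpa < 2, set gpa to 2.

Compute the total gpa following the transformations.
32.15

Step 1: 0 records have gpa < 2
Step 2: These records originally summed to 0
Step 3: After setting to minimum: 0 × 2 = 0
Step 4: Unaffected records sum: 32.15
Step 5: Final sum = 0 + 32.15 = 32.15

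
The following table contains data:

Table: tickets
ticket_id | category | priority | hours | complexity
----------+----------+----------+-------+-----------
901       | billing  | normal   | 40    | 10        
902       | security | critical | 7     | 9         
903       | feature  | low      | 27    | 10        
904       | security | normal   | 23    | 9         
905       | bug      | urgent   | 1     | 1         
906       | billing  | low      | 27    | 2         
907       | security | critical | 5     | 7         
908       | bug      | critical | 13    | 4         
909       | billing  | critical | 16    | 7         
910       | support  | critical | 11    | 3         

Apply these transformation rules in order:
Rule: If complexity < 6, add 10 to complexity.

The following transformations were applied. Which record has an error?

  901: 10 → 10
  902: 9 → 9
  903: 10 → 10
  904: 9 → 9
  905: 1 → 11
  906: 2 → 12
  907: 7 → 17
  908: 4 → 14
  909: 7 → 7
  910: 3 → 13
Record 907 has an error. The correct transformed value should be 7, not 17.

Step 1: Check each record against the rule
Step 2: Record 907 has complexity = 7
Step 3: Since 7 >= 6, the bonus should not have been applied
Step 4: Correct value = 7, but claimed value = 17
Conclusion: Record 907 has the error.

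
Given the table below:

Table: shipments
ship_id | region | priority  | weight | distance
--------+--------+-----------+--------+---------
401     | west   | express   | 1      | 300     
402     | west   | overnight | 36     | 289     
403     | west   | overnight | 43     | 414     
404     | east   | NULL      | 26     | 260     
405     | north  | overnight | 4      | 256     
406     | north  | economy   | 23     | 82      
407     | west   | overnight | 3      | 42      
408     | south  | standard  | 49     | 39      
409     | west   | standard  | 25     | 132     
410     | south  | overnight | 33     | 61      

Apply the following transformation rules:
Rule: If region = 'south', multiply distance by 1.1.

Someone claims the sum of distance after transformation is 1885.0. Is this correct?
Yes, the result is correct.

Step 1: Calculate the correct sum after transformation
Step 2: Apply multiplier 1.1 to records where region = 'south'
Step 3: Correct result = 1885.0
Step 4: Claimed result = 1885.0
Step 5: 1885.0 = 1885.0 ✓
Conclusion: The claimed result is correct.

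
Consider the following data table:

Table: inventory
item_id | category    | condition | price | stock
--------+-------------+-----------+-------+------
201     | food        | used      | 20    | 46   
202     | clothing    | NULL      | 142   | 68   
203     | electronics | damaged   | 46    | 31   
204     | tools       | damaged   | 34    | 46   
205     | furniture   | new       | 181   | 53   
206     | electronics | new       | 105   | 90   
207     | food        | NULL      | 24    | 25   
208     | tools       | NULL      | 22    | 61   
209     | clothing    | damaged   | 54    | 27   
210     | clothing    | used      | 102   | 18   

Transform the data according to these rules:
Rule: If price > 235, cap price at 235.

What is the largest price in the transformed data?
181

Step 1: Original maximum price = 181
Step 2: Check cap of 235 against maximum
Step 3: No records exceed the cap (max 181 <= cap 235), so no capping applies
Step 4: Maximum after transformation = 181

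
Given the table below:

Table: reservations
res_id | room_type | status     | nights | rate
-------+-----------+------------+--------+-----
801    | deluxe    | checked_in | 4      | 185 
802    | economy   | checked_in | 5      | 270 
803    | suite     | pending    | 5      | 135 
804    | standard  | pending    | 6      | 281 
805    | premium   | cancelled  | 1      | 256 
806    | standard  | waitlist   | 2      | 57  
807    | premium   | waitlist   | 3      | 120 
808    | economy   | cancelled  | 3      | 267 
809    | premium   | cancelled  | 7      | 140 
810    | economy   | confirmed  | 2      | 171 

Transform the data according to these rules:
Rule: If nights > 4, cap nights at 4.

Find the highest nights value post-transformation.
4

Step 1: Original maximum nights = 7
Step 2: Apply cap at 4
Step 3: 4 records had nights > 4 and were capped
Step 4: Maximum after transformation = 4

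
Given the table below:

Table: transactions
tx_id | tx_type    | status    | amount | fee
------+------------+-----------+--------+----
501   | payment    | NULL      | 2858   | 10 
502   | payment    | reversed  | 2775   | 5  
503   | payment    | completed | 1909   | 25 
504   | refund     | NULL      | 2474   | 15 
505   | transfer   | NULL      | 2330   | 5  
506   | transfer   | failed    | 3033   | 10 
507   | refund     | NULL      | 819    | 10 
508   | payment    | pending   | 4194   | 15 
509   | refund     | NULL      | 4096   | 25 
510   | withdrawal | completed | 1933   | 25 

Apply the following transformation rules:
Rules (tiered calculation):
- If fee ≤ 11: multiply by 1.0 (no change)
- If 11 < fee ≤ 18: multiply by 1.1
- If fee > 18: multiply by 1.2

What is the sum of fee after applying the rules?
163.0

Step 1: Tier 1 (fee ≤ 11): 5 records, sum = 40 × 1.0 = 40.0
Step 2: Tier 2 (11 < fee ≤ 18): 2 records, sum = 30 × 1.1 = 33.0
Step 3: Tier 3 (fee > 18): 3 records, sum = 75 × 1.2 = 90.0
Step 4: Final sum = 40.0 + 33.0 + 90.0 = 163.0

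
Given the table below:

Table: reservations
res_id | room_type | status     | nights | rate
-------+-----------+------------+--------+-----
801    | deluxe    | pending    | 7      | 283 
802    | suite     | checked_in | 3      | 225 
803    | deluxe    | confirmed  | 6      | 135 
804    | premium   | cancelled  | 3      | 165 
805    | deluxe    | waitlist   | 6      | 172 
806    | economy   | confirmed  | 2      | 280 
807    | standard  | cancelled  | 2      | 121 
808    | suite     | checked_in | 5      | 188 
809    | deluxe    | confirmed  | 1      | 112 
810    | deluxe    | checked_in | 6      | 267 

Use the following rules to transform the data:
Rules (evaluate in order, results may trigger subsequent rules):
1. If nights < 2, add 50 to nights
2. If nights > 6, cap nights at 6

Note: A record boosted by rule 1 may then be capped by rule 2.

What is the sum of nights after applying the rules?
45

Step 1: Apply rule 1 to records with nights < 2
  - 1 records get bonus of 50
  - Of these, 1 records then exceed 6 and get capped
Step 2: Apply rule 2 to records with nights > 6
  - 1 records (original) are capped
Step 3: Calculate final sum = 45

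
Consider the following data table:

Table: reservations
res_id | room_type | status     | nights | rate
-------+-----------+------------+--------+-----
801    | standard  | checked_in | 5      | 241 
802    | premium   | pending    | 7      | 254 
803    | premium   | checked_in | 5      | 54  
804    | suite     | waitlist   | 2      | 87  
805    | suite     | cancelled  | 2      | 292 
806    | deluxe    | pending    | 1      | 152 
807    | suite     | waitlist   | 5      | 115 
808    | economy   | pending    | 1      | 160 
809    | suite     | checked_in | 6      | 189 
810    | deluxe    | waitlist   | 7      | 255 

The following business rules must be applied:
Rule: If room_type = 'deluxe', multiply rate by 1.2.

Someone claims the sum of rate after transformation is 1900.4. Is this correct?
No, the correct result is 1880.4.

Step 1: Calculate the correct sum after transformation
Step 2: Apply multiplier 1.2 to records where room_type = 'deluxe'
Step 3: Correct result = 1880.4
Step 4: Claimed result = 1900.4
Step 5: 1880.4 ≠ 1900.4
Conclusion: The claimed result is incorrect. The correct answer is 1880.4.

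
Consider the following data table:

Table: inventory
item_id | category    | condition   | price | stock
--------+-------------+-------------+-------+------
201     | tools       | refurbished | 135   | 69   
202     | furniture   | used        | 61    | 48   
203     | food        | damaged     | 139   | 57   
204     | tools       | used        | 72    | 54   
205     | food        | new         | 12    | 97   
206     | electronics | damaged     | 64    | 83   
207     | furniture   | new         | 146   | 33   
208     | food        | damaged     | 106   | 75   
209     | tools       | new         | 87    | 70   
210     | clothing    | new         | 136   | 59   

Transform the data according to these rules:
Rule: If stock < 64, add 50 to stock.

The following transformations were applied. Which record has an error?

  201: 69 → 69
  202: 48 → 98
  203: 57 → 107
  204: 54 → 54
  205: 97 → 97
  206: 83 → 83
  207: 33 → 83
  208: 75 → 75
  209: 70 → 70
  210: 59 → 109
Record 204 has an error. The correct transformed value should be 104, not 54.

Step 1: Check each record against the rule
Step 2: Record 204 has stock = 54
Step 3: Since 54 < 64, the bonus should have been applied
Step 4: Correct value = 104, but claimed value = 54
Conclusion: Record 204 has the error.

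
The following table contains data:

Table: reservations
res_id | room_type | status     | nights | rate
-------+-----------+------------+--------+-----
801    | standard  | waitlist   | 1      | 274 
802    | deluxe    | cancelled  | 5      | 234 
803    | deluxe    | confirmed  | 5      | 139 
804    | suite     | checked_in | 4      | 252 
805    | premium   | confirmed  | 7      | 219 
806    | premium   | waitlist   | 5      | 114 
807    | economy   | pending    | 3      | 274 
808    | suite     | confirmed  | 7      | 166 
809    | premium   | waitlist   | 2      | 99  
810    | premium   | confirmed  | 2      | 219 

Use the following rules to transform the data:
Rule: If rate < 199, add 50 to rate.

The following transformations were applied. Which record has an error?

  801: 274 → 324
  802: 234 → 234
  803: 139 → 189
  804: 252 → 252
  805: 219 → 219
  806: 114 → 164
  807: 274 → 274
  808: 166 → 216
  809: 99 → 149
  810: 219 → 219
Record 801 has an error. The correct transformed value should be 274, not 324.

Step 1: Check each record against the rule
Step 2: Record 801 has rate = 274
Step 3: Since 274 >= 199, the bonus should not have been applied
Step 4: Correct value = 274, but claimed value = 324
Conclusion: Record 801 has the error.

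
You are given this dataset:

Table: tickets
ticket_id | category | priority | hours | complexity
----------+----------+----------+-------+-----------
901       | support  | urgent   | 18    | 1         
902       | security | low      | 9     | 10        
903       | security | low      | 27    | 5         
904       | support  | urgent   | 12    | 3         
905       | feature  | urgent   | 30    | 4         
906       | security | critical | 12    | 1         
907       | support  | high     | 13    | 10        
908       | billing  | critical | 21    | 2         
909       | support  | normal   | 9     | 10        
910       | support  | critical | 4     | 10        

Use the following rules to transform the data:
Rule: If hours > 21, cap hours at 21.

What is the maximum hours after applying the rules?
21

Step 1: Original maximum hours = 30
Step 2: Apply cap at 21
Step 3: 2 records had hours > 21 and were capped
Step 4: Maximum after transformation = 21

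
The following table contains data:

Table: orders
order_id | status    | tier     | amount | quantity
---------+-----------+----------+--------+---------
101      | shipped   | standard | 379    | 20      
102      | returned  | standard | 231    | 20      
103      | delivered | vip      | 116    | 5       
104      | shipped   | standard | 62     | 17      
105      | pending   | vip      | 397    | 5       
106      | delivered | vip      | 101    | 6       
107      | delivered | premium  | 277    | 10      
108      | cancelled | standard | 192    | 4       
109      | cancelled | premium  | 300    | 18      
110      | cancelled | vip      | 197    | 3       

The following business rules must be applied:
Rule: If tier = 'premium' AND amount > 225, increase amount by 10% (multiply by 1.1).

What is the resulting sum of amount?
2309.7

Step 1: Find records where tier = 'premium' AND amount > 225
Step 2: 2 records match, summing to 577
Step 3: After multiplier: 577 × 1.1 = 634.7
Step 4: Unaffected records sum: 1675
Step 5: Final sum = 634.7 + 1675 = 2309.7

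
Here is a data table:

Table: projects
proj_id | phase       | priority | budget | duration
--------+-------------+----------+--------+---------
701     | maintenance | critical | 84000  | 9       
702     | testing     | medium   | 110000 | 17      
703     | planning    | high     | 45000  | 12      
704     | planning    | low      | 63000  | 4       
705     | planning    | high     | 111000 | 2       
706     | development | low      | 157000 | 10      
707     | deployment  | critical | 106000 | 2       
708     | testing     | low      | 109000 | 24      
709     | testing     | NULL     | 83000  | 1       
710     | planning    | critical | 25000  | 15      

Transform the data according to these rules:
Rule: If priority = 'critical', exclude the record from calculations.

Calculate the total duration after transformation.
70

Step 1: Identify records where priority = 'critical'
Step 2: The excluded records sum to 26
Step 3: Original total duration = 96
Step 4: Remaining total = 96 - 26 = 70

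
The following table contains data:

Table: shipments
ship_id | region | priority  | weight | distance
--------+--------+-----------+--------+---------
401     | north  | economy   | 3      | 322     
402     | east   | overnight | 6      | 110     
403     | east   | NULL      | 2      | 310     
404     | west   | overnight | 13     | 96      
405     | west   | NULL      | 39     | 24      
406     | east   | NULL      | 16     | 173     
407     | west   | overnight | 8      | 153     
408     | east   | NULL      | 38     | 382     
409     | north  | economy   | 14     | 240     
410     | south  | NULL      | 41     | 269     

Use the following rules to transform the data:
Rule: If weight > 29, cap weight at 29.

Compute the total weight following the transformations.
149

Step 1: 3 records have weight > 29
Step 2: These records originally summed to 118
Step 3: After capping: 3 × 29 = 87
Step 4: Unaffected records sum: 62
Step 5: Final sum = 87 + 62 = 149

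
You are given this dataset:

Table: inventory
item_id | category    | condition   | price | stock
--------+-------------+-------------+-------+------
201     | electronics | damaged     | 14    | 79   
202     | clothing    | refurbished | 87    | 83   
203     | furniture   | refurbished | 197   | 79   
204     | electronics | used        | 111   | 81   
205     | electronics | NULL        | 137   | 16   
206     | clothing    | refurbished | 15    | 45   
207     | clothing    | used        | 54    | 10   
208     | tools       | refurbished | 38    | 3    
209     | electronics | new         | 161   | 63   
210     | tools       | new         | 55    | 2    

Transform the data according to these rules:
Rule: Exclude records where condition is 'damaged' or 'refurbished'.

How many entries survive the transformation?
5

Step 1: Count records to exclude
  - 1 (damaged) + 4 (refurbished) = 5 records
Step 2: Total records: 10
Step 3: Remaining = 10 - 5 = 5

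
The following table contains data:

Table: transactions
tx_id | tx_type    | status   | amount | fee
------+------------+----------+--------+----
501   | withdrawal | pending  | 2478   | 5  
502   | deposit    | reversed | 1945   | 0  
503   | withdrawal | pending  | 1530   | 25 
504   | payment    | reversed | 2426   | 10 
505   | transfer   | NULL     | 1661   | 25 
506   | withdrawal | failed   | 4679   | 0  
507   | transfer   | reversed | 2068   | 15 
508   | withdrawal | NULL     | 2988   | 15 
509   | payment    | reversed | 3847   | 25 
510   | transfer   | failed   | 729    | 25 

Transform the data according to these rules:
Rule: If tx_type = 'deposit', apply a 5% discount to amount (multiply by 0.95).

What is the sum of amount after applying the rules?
24253.75

Step 1: Records with tx_type = 'deposit' have total amount = 1945
Step 2: Apply multiplier: 1945 × 0.95 = 1847.75
Step 3: Other records total: 22406
Step 4: Final sum = 1847.75 + 22406 = 24253.75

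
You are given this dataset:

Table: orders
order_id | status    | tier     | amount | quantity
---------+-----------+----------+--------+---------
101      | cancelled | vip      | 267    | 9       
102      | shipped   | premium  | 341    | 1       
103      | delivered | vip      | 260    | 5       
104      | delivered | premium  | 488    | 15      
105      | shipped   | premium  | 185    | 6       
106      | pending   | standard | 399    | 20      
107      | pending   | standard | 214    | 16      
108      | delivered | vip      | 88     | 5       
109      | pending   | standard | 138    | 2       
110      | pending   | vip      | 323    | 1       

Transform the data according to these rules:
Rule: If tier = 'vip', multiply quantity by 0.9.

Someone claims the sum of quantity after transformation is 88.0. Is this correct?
No, the correct result is 78.0.

Step 1: Calculate the correct sum after transformation
Step 2: Apply multiplier 0.9 to records where tier = 'vip'
Step 3: Correct result = 78.0
Step 4: Claimed result = 88.0
Step 5: 78.0 ≠ 88.0
Conclusion: The claimed result is incorrect. The correct answer is 78.0.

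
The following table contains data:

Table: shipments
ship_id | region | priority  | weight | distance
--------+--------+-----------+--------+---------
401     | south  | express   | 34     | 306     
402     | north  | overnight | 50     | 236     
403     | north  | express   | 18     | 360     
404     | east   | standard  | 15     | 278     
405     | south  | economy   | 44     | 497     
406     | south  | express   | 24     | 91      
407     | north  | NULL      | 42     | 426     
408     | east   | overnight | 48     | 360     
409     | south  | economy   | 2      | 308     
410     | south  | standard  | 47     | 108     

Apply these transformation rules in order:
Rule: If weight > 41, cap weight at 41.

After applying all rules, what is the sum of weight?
298

Step 1: 5 records have weight > 41
Step 2: These records originally summed to 231
Step 3: After capping: 5 × 41 = 205
Step 4: Unaffected records sum: 93
Step 5: Final sum = 205 + 93 = 298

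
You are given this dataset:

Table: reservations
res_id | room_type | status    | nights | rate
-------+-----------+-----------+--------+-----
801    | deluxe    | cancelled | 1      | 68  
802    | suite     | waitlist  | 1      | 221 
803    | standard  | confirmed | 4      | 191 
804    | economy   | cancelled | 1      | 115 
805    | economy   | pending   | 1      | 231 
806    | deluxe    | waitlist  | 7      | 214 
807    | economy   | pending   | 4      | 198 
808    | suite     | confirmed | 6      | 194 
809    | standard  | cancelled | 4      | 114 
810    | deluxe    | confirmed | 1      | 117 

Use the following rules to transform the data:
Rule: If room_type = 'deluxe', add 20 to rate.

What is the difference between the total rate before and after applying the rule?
60

Step 1: Original sum of rate = 1663
Step 2: 3 records have room_type = 'deluxe'
Step 3: Each affected record changes by 20
Step 4: Total change = 3 × 20 = 60
Step 5: New sum = 1663 + 60 = 1723
Step 6: Difference = |1723 - 1663| = 60
        (Sum increased by 60)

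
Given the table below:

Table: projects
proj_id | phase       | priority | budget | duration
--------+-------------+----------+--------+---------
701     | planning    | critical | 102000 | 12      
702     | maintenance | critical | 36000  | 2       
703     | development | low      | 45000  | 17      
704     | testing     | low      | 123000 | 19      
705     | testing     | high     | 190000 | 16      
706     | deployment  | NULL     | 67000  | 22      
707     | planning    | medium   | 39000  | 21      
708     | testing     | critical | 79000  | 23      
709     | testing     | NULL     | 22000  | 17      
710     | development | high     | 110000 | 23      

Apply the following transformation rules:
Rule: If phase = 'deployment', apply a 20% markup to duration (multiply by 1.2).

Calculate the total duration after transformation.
176.4

Step 1: Records with phase = 'deployment' have total duration = 22
Step 2: Apply multiplier: 22 × 1.2 = 26.4
Step 3: Other records total: 150
Step 4: Final sum = 26.4 + 150 = 176.4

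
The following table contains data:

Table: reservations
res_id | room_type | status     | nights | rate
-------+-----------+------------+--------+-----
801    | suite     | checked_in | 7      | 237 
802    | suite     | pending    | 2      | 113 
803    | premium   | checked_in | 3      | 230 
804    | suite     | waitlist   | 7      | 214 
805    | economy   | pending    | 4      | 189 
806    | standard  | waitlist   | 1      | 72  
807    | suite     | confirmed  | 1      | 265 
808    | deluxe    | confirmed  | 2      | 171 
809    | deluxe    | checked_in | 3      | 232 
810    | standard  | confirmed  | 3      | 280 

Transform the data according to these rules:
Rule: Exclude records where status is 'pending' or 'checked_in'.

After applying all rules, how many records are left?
5

Step 1: Count records to exclude
  - 2 (pending) + 3 (checked_in) = 5 records
Step 2: Total records: 10
Step 3: Remaining = 10 - 5 = 5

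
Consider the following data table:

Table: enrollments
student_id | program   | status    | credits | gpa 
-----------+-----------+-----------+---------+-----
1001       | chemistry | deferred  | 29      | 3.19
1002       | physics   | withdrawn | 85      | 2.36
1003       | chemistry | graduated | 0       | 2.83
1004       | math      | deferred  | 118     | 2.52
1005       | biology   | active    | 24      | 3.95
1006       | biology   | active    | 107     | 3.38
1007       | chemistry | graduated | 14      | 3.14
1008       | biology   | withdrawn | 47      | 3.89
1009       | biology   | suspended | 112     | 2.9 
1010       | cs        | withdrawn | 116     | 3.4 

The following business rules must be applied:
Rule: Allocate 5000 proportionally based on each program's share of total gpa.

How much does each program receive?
biology: 2237.01, chemistry: 1451.2, cs: 538.66, math: 399.24, physics: 373.89

Step 1: Calculate total gpa = 31.56
Step 2: Calculate each program's proportion:
  biology: 14.12/31.56 = 44.74% → 2237.01
  chemistry: 9.16/31.56 = 29.02% → 1451.2
  cs: 3.4/31.56 = 10.77% → 538.66
  math: 2.52/31.56 = 7.98% → 399.24
  physics: 2.36/31.56 = 7.48% → 373.89
Step 3: Verify: sum of allocations ≈ 5000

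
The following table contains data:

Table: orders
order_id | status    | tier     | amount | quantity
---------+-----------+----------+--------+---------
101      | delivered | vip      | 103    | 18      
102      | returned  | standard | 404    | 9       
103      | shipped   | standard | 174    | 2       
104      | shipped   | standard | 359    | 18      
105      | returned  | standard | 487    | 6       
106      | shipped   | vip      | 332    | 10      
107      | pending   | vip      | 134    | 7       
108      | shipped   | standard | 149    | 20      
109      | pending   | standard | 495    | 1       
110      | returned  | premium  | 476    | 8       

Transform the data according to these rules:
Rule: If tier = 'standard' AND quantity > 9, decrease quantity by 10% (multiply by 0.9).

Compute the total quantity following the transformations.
95.2

Step 1: Find records where tier = 'standard' AND quantity > 9
Step 2: 2 records match, summing to 38
Step 3: After multiplier: 38 × 0.9 = 34.2
Step 4: Unaffected records sum: 61
Step 5: Final sum = 34.2 + 61 = 95.2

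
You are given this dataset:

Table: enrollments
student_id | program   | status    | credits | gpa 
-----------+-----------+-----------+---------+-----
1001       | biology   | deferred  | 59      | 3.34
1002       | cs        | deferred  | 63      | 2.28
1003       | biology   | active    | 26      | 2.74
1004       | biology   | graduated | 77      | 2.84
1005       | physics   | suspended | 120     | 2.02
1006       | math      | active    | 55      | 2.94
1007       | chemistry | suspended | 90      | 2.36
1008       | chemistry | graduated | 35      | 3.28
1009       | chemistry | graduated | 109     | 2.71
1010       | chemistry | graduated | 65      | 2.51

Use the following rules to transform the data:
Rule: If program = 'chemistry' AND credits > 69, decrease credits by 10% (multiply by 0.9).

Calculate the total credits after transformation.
679.1

Step 1: Find records where program = 'chemistry' AND credits > 69
Step 2: 2 records match, summing to 199
Step 3: After multiplier: 199 × 0.9 = 179.1
Step 4: Unaffected records sum: 500
Step 5: Final sum = 179.1 + 500 = 679.1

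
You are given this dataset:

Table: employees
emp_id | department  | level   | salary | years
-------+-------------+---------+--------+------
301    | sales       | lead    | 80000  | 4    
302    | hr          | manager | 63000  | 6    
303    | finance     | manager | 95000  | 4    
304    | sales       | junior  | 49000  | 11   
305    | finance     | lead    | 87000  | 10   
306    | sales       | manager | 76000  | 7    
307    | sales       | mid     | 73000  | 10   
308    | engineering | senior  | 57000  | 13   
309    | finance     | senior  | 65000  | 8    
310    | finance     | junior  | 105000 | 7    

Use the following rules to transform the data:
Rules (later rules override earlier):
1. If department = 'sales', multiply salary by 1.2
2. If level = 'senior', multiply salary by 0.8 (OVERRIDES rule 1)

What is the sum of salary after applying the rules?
781200.0

Step 1: Rule 2 takes priority for records with level = 'senior'
  - 2 records: 122000 × 0.8 = 97600.0
Step 2: Rule 1 applies to remaining records with department = 'sales'
  - 4 records: 278000 × 1.2 = 333600.0
Step 3: Other records unchanged: 350000
Step 4: Final sum = 97600.0 + 333600.0 + 350000 = 781200.0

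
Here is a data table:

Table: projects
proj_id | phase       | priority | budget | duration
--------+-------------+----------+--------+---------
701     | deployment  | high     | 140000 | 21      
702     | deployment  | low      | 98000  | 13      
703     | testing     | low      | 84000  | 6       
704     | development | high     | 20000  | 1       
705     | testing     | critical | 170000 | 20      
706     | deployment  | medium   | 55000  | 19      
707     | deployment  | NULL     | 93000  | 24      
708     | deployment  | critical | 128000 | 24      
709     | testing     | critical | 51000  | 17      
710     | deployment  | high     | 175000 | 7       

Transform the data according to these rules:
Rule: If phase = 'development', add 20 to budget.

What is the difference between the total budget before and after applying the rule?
20

Step 1: Original sum of budget = 1014000
Step 2: 1 records have phase = 'development'
Step 3: Each affected record changes by 20
Step 4: Total change = 1 × 20 = 20
Step 5: New sum = 1014000 + 20 = 1014020
Step 6: Difference = |1014020 - 1014000| = 20
        (Sum increased by 20)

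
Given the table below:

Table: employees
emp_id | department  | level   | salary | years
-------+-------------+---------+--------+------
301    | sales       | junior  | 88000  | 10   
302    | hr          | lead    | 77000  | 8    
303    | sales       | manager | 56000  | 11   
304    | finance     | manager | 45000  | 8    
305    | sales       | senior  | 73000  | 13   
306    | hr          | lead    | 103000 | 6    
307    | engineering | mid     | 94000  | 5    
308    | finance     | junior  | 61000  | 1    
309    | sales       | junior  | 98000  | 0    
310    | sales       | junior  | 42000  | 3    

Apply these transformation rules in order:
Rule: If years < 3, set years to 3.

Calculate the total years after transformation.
70

Step 1: 2 records have years < 3
Step 2: These records originally summed to 1
Step 3: After setting to minimum: 2 × 3 = 6
Step 4: Unaffected records sum: 64
Step 5: Final sum = 6 + 64 = 70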